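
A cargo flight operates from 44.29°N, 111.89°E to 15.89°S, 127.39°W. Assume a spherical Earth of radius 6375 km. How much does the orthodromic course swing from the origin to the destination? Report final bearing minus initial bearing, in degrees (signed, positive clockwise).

+53.0°

At departure: θ₁ = atan2(sin Δλ cos φ₂, cos φ₁ sin φ₂ − sin φ₁ cos φ₂ cos Δλ) = 79.91°
At arrival: θ₂ = atan2(sin Δλ cos φ₁, −cos φ₂ sin φ₁ + sin φ₂ cos φ₁ cos Δλ) = 132.88°
Δθ = θ₂ − θ₁ = +53.0°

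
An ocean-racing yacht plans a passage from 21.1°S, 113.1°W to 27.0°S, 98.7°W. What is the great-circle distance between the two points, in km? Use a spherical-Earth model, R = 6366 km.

cos σ = sin φ₁ sin φ₂ + cos φ₁ cos φ₂ cos Δλ
      = sin(-21.10°)sin(-27.00°) + cos(-21.10°)cos(-27.00°)cos(14.40°) = 0.9686
σ = 14.399° → d = Rσ = 6366·0.25131 = 1600 km

1600 km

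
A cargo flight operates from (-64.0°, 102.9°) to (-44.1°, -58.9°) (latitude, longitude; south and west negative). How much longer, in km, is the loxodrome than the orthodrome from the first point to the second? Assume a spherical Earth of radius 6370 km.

2647 km

Great circle: cos σ = sin φ₁ sin φ₂ + cos φ₁ cos φ₂ cos Δλ,  σ = 1.2383 rad → d_gc = 7887.8 km
Rhumb line: Δψ = +0.6066, q = Δφ/Δψ = 0.5726, d_rh = R√(Δφ²+q²Δλ²) = 10535.0 km
Excess = 10535.0 − 7887.8 = 2647.2 ≈ 2647 km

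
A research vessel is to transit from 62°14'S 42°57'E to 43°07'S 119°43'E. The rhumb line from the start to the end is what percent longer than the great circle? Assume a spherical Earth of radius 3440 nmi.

5.3%

Great circle: σ = 0.8194 rad → d_gc = Rσ = 2818.9 nmi
Rhumb: Δφ = +0.3336, Δλ = +1.3398, Δψ = +0.5621, q = Δφ/Δψ = 0.5936 → d_rh = R√(Δφ²+q²Δλ²) = 2967.0 nmi
Excess = (2967.0 − 2818.9) / 2818.9 = 148.1 / 2818.9 = 5.254% ≈ 5.3%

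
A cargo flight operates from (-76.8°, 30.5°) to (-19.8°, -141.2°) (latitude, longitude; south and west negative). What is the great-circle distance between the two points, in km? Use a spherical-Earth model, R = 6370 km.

9258 km

Haversine: a = sin²(Δφ/2)+cos φ₁ cos φ₂ sin²(Δλ/2) = 0.44141;  σ = 2·atan2(√a,√(1−a))
σ = 83.270° → d = Rσ = 6370·1.45334 = 9258 km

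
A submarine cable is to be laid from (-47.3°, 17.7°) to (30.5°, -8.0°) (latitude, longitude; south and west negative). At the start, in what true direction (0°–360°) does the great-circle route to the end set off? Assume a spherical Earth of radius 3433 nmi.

337.8°

θ = atan2( sin Δλ·cos φ₂ ,  cos φ₁ sin φ₂ − sin φ₁ cos φ₂ cos Δλ )
  = atan2(-0.3737, +0.9148) = 337.78°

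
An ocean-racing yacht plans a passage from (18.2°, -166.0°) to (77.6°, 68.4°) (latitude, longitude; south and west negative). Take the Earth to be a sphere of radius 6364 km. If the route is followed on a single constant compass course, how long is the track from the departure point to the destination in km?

Rhumb course C = atan2(Δλ, Δψ) with Δψ = ln[tan(π/4+φ₂/2)/tan(π/4+φ₁/2)] = +1.8966, Δλ = -2.1921 → C = 310.87°
d = R·|Δφ| / |cos C| = 6364·1.03673 / 0.65430 = 10084 km

10084 km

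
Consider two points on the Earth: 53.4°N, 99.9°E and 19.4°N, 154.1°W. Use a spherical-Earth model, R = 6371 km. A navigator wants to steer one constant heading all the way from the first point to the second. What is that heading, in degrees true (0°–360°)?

112.4°

Δψ = ln[tan(π/4+φ₂/2)/tan(π/4+φ₁/2)] = -0.7612
Δλ = +1.8500 rad (taken the short way round)
course = atan2(Δλ, Δψ) = 112.37°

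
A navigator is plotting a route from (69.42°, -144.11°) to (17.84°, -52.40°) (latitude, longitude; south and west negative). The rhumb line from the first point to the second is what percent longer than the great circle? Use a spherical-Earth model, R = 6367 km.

6.4%

Great circle: σ = 1.2903 rad → d_gc = Rσ = 8215.4 km
Rhumb: Δφ = -0.9002, Δλ = +1.6006, Δψ = -1.3897, q = Δφ/Δψ = 0.6478 → d_rh = R√(Δφ²+q²Δλ²) = 8742.9 km
Excess = (8742.9 − 8215.4) / 8215.4 = 527.5 / 8215.4 = 6.42% ≈ 6.4%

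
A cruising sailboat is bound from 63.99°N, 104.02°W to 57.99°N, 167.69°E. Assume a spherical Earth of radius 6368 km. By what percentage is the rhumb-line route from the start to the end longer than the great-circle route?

8.4%

Great circle: σ = 0.6935 rad → d_gc = Rσ = 4416.3 km
Rhumb: Δφ = -0.1047, Δλ = -1.5410, Δψ = -0.2167, q = Δφ/Δψ = 0.4833 → d_rh = R√(Δφ²+q²Δλ²) = 4789.1 km
Excess = (4789.1 − 4416.3) / 4416.3 = 372.8 / 4416.3 = 8.44% ≈ 8.4%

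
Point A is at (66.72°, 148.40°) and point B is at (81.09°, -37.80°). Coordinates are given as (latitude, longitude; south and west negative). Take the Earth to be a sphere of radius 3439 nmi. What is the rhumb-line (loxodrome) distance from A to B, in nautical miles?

2826 nmi

Rhumb course C = atan2(Δλ, Δψ) with Δψ = ln[tan(π/4+φ₂/2)/tan(π/4+φ₁/2)] = +0.9723, Δλ = +3.0334 → C = 72.23°
d = R·|Δφ| / |cos C| = 3439·0.25080 / 0.30523 = 2826 nmi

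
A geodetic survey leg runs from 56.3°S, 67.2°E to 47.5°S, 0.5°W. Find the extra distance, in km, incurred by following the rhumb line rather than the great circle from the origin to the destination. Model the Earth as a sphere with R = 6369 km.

Great circle: cos σ = sin φ₁ sin φ₂ + cos φ₁ cos φ₂ cos Δλ,  σ = 0.7142 rad → d_gc = 4548.7 km
Rhumb line: Δψ = +0.2500, q = Δφ/Δψ = 0.6144, d_rh = R√(Δφ²+q²Δλ²) = 4726.4 km
Excess = 4726.4 − 4548.7 = 177.7 ≈ 178 km

178 km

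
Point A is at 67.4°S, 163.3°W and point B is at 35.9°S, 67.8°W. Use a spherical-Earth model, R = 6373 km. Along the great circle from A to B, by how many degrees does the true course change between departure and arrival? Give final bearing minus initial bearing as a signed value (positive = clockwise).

Initial bearing θ₁ = atan2(sin Δλ cos φ₂, cos φ₁ sin φ₂ − sin φ₁ cos φ₂ cos Δλ) = 110.22°
Final bearing θ₂ = (initial bearing from the destination back to the start) + 180° = 26.43°
Δθ = θ₂ − θ₁ = -83.8°

-83.8°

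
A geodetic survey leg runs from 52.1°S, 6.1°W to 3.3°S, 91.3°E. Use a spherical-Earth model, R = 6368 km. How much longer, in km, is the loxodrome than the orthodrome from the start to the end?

Great circle: cos σ = sin φ₁ sin φ₂ + cos φ₁ cos φ₂ cos Δλ,  σ = 1.6044 rad → d_gc = 10216.6 km
Rhumb line: Δψ = +1.0114, q = Δφ/Δψ = 0.8421, d_rh = R√(Δφ²+q²Δλ²) = 10607.9 km
Excess = 10607.9 − 10216.6 = 391.3 ≈ 391 km

391 km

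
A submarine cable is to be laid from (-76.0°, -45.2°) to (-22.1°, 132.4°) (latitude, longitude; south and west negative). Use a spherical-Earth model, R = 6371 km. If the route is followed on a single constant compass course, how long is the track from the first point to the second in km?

Rhumb course C = atan2(Δλ, Δψ) with Δψ = ln[tan(π/4+φ₂/2)/tan(π/4+φ₁/2)] = +1.7017, Δλ = +3.0997 → C = 61.23°
d = R·|Δφ| / |cos C| = 6371·0.94073 / 0.48123 = 12454 km

12454 km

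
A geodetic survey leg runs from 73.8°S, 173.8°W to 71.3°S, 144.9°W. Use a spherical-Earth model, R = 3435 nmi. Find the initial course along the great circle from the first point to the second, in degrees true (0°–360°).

88.0°

N = sin Δλ·cos φ₂ = +0.1549;  D = cos φ₁ sin φ₂ − sin φ₁ cos φ₂ cos Δλ = +0.0053
initial course = atan2(N, D) = 88.05°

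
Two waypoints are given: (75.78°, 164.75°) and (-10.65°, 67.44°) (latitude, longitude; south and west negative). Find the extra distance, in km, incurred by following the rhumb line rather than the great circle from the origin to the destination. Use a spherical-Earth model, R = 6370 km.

651 km

Great circle: cos σ = sin φ₁ sin φ₂ + cos φ₁ cos φ₂ cos Δλ,  σ = 1.7822 rad → d_gc = 11352.8 km
Rhumb line: Δψ = -2.2685, q = Δφ/Δψ = 0.6650, d_rh = R√(Δφ²+q²Δλ²) = 12003.7 km
Excess = 12003.7 − 11352.8 = 650.9 ≈ 651 km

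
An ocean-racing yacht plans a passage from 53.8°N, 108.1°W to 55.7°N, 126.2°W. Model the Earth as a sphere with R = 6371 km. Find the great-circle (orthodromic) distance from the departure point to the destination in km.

1177 km

Haversine: a = sin²(Δφ/2)+cos φ₁ cos φ₂ sin²(Δλ/2) = 0.00851;  σ = 2·atan2(√a,√(1−a))
σ = 10.586° → d = Rσ = 6371·0.18476 = 1177 km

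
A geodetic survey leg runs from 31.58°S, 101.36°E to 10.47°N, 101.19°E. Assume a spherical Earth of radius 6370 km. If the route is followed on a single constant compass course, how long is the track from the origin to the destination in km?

4675 km

Δψ = ln[tan(π/4+φ₂/2)/tan(π/4+φ₁/2)] = +0.7652;  Δφ = +0.7339 rad,  Δλ = -0.0030 rad
q = Δφ/Δψ = 0.9591
d = R·√(Δφ² + q²Δλ²) = 6370·0.73392 = 4675 km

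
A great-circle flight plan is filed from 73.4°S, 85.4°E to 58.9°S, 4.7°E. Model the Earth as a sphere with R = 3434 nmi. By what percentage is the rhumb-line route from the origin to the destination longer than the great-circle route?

Great circle: σ = 0.5653 rad → d_gc = Rσ = 1941.2 nmi
Rhumb: Δφ = +0.2531, Δλ = -1.4085, Δψ = +0.6458, q = Δφ/Δψ = 0.3919 → d_rh = R√(Δφ²+q²Δλ²) = 2085.2 nmi
Excess = (2085.2 − 1941.2) / 1941.2 = 144.0 / 1941.2 = 7.42% ≈ 7.4%

7.4%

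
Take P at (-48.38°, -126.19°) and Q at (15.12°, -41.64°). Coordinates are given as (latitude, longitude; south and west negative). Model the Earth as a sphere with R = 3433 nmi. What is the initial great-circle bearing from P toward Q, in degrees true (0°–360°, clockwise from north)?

θ = atan2( sin Δλ·cos φ₂ ,  cos φ₁ sin φ₂ − sin φ₁ cos φ₂ cos Δλ )
  = atan2(+0.9610, +0.2418) = 75.88°

75.9°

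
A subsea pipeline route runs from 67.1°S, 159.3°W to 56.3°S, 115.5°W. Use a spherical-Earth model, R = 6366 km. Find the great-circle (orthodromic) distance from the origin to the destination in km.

2527 km

Haversine: a = sin²(Δφ/2)+cos φ₁ cos φ₂ sin²(Δλ/2) = 0.03889;  σ = 2·atan2(√a,√(1−a))
σ = 22.748° → d = Rσ = 6366·0.39703 = 2527 km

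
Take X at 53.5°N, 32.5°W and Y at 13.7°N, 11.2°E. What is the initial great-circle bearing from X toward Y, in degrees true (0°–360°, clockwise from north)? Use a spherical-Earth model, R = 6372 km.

θ = atan2( sin Δλ·cos φ₂ ,  cos φ₁ sin φ₂ − sin φ₁ cos φ₂ cos Δλ )
  = atan2(+0.6712, -0.4238) = 122.26°

122.3°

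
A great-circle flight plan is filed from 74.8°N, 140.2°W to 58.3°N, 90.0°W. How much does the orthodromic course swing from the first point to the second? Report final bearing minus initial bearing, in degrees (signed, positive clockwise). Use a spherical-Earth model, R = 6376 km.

At departure: θ₁ = atan2(sin Δλ cos φ₂, cos φ₁ sin φ₂ − sin φ₁ cos φ₂ cos Δλ) = 104.12°
At arrival: θ₂ = atan2(sin Δλ cos φ₁, −cos φ₂ sin φ₁ + sin φ₂ cos φ₁ cos Δλ) = 151.06°
Δθ = θ₂ − θ₁ = +46.9°

+46.9°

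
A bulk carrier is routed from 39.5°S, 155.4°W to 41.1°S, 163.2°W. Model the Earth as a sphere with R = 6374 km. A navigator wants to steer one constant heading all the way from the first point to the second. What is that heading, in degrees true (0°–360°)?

Δψ = ln[tan(π/4+φ₂/2)/tan(π/4+φ₁/2)] = -0.0366
Δλ = -0.1361 rad (taken the short way round)
course = atan2(Δλ, Δψ) = 254.94°

254.9°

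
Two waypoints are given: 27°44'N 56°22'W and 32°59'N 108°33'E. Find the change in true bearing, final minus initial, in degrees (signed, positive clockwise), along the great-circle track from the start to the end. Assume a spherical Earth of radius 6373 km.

Initial bearing θ₁ = atan2(sin Δλ cos φ₂, cos φ₁ sin φ₂ − sin φ₁ cos φ₂ cos Δλ) = 14.26°
Final bearing θ₂ = (initial bearing from the destination back to the start) + 180° = 164.93°
Δθ = θ₂ − θ₁ = +150.7°

+150.7°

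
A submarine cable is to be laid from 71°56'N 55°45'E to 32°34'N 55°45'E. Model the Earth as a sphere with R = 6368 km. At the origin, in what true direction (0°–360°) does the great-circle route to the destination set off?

180.0°

N = sin Δλ·cos φ₂ = +0.0000;  D = cos φ₁ sin φ₂ − sin φ₁ cos φ₂ cos Δλ = -0.6343
initial course = atan2(N, D) = 180.00°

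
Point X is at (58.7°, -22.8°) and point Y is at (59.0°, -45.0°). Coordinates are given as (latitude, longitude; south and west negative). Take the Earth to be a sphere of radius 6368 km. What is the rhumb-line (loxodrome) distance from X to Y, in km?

1277 km

Δψ = ln[tan(π/4+φ₂/2)/tan(π/4+φ₁/2)] = +0.0101;  Δφ = +0.0052 rad,  Δλ = -0.3875 rad
q = Δφ/Δψ = 0.5173
d = R·√(Δφ² + q²Δλ²) = 6368·0.20049 = 1277 km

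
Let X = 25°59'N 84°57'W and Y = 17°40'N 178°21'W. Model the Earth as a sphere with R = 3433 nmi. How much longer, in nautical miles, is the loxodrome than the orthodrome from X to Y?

Great circle: cos σ = sin φ₁ sin φ₂ + cos φ₁ cos φ₂ cos Δλ,  σ = 1.4885 rad → d_gc = 5110.2 nmi
Rhumb line: Δψ = -0.1565, q = Δφ/Δψ = 0.9272, d_rh = R√(Δφ²+q²Δλ²) = 5213.0 nmi
Excess = 5213.0 − 5110.2 = 102.8 ≈ 103 nmi

103 nmi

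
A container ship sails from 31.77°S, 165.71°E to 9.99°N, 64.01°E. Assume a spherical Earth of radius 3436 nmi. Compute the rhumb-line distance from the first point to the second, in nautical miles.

Rhumb course C = atan2(Δλ, Δψ) with Δψ = ln[tan(π/4+φ₂/2)/tan(π/4+φ₁/2)] = +0.7606, Δλ = -1.7750 → C = 293.19°
d = R·|Δφ| / |cos C| = 3436·0.72885 / 0.39385 = 6359 nmi

6359 nmi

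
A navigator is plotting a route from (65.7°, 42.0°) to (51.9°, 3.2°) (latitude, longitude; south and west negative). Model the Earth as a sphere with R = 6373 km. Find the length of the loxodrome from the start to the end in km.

2683 km

Δψ = ln[tan(π/4+φ₂/2)/tan(π/4+φ₁/2)] = -0.4724;  Δφ = -0.2409 rad,  Δλ = -0.6772 rad
q = Δφ/Δψ = 0.5098
d = R·√(Δφ² + q²Δλ²) = 6373·0.42096 = 2683 km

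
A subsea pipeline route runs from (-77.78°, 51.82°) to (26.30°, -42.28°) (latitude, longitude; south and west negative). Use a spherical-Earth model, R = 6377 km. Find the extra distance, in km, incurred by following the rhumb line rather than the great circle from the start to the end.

Great circle: cos σ = sin φ₁ sin φ₂ + cos φ₁ cos φ₂ cos Δλ,  σ = 2.0338 rad → d_gc = 12969.3 km
Rhumb line: Δψ = +2.7105, q = Δφ/Δψ = 0.6702, d_rh = R√(Δφ²+q²Δλ²) = 13544.6 km
Excess = 13544.6 − 12969.3 = 575.3 ≈ 575 km

575 km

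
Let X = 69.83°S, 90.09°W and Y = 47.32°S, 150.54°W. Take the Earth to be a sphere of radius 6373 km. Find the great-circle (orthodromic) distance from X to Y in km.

4044 km

cos σ = sin φ₁ sin φ₂ + cos φ₁ cos φ₂ cos Δλ
      = sin(-69.83°)sin(-47.32°) + cos(-69.83°)cos(-47.32°)cos(-60.45°) = 0.8053
σ = 36.356° → d = Rσ = 6373·0.63454 = 4044 km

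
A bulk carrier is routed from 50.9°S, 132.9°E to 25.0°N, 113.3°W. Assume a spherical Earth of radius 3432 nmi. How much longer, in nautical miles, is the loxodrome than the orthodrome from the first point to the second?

Great circle: cos σ = sin φ₁ sin φ₂ + cos φ₁ cos φ₂ cos Δλ,  σ = 2.1635 rad → d_gc = 7425.2 nmi
Rhumb line: Δψ = +1.4862, q = Δφ/Δψ = 0.8913, d_rh = R√(Δφ²+q²Δλ²) = 7588.4 nmi
Excess = 7588.4 − 7425.2 = 163.2 ≈ 163 nmi

163 nmi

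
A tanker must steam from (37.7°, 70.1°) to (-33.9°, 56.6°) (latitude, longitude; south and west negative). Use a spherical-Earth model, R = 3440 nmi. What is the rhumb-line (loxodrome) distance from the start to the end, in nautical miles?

Rhumb course C = atan2(Δλ, Δψ) with Δψ = ln[tan(π/4+φ₂/2)/tan(π/4+φ₁/2)] = -1.3409, Δλ = -0.2356 → C = 189.97°
d = R·|Δφ| / |cos C| = 3440·1.24966 / 0.98491 = 4365 nmi

4365 nmi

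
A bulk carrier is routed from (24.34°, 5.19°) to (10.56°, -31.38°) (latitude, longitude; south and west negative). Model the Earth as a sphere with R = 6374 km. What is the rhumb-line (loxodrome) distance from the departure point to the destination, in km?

4162 km

Rhumb course C = atan2(Δλ, Δψ) with Δψ = ln[tan(π/4+φ₂/2)/tan(π/4+φ₁/2)] = -0.2528, Δλ = -0.6383 → C = 248.39°
d = R·|Δφ| / |cos C| = 6374·0.24051 / 0.36829 = 4162 km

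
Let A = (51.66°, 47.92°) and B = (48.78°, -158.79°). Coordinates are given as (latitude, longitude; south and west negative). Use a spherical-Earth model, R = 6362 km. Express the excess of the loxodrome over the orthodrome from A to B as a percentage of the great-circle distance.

Great circle: σ = 1.3440 rad → d_gc = Rσ = 8550.7 km
Rhumb: Δφ = -0.0503, Δλ = +2.6754, Δψ = -0.0786, q = Δφ/Δψ = 0.6396 → d_rh = R√(Δφ²+q²Δλ²) = 10891.0 km
Excess = (10891.0 − 8550.7) / 8550.7 = 2340.3 / 8550.7 = 27.37% ≈ 27.4%

27.4%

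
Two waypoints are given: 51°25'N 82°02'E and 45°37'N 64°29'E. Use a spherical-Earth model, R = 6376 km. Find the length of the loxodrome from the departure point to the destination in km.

Δψ = ln[tan(π/4+φ₂/2)/tan(π/4+φ₁/2)] = -0.1531;  Δφ = -0.1012 rad,  Δλ = -0.3063 rad
q = Δφ/Δψ = 0.6614
d = R·√(Δφ² + q²Δλ²) = 6376·0.22647 = 1444 km

1444 km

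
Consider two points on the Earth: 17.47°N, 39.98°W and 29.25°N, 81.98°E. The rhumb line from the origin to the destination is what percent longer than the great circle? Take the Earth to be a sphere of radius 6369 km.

4.9%

Great circle: σ = 1.8690 rad → d_gc = Rσ = 11903.9 km
Rhumb: Δφ = +0.2056, Δλ = +2.1286, Δψ = +0.2245, q = Δφ/Δψ = 0.9158 → d_rh = R√(Δφ²+q²Δλ²) = 12484.5 km
Excess = (12484.5 − 11903.9) / 11903.9 = 580.6 / 11903.9 = 4.88% ≈ 4.9%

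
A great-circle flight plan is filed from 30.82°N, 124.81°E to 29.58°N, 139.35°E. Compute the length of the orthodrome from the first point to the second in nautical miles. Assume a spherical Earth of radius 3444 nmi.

Haversine: a = sin²(Δφ/2)+cos φ₁ cos φ₂ sin²(Δλ/2) = 0.01208;  σ = 2·atan2(√a,√(1−a))
σ = 12.619° → d = Rσ = 3444·0.22024 = 758 nmi

758 nmi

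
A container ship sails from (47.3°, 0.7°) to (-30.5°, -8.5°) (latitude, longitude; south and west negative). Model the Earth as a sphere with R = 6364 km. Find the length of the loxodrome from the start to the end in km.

Rhumb course C = atan2(Δλ, Δψ) with Δψ = ln[tan(π/4+φ₂/2)/tan(π/4+φ₁/2)] = -1.4987, Δλ = -0.1606 → C = 186.12°
d = R·|Δφ| / |cos C| = 6364·1.35787 / 0.99431 = 8691 km

8691 km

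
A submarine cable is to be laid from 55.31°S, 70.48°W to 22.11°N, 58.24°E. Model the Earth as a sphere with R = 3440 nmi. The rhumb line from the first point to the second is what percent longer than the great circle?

4.6%

Great circle: σ = 2.2644 rad → d_gc = Rσ = 7789.5 nmi
Rhumb: Δφ = +1.3512, Δλ = +2.2466, Δψ = +1.5595, q = Δφ/Δψ = 0.8664 → d_rh = R√(Δφ²+q²Δλ²) = 8151.2 nmi
Excess = (8151.2 − 7789.5) / 7789.5 = 361.7 / 7789.5 = 4.64% ≈ 4.6%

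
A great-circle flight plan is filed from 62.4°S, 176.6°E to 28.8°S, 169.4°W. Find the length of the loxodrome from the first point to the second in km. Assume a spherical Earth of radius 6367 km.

Δψ = ln[tan(π/4+φ₂/2)/tan(π/4+φ₁/2)] = +0.8787;  Δφ = +0.5864 rad,  Δλ = +0.2443 rad
q = Δφ/Δψ = 0.6674
d = R·√(Δφ² + q²Δλ²) = 6367·0.60868 = 3875 km

3875 km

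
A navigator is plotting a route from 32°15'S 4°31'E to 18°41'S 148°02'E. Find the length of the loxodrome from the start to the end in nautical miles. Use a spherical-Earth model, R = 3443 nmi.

7802 nmi

Δψ = ln[tan(π/4+φ₂/2)/tan(π/4+φ₁/2)] = +0.2632;  Δφ = +0.2368 rad,  Δλ = +2.5048 rad
q = Δφ/Δψ = 0.8998
d = R·√(Δφ² + q²Δλ²) = 3443·2.26616 = 7802 nmi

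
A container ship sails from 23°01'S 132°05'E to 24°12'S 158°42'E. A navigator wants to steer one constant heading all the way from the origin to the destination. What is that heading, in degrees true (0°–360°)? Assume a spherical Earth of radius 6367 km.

Meridional parts: M(φ₁)=-0.4130, M(φ₂)=-0.4355 → ΔM = -0.0225;  Δλ = +0.4645 rad
tan C = Δλ / ΔM = -20.6099 → C = 92.78°

92.8°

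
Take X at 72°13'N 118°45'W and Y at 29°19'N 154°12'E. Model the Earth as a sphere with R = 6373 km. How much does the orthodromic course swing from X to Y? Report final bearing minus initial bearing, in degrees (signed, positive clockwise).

At departure: θ₁ = atan2(sin Δλ cos φ₂, cos φ₁ sin φ₂ − sin φ₁ cos φ₂ cos Δλ) = 276.99°
At arrival: θ₂ = atan2(sin Δλ cos φ₁, −cos φ₂ sin φ₁ + sin φ₂ cos φ₁ cos Δλ) = 200.35°
Δθ = θ₂ − θ₁ = -76.6°

-76.6°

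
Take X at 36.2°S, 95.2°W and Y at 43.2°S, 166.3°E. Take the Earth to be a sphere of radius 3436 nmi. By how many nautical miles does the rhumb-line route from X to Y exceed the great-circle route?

Great circle: cos σ = sin φ₁ sin φ₂ + cos φ₁ cos φ₂ cos Δλ,  σ = 1.2479 rad → d_gc = 4287.7 nmi
Rhumb line: Δψ = -0.1590, q = Δφ/Δψ = 0.7683, d_rh = R√(Δφ²+q²Δλ²) = 4557.5 nmi
Excess = 4557.5 − 4287.7 = 269.8 ≈ 270 nmi

270 nmi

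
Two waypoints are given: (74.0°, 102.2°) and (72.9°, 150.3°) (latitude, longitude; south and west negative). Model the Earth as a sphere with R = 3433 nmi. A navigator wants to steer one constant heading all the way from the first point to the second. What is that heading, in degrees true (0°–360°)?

94.6°

Meridional parts: M(φ₁)=+1.9623, M(φ₂)=+1.8948 → ΔM = -0.0674;  Δλ = +0.8395 rad
tan C = Δλ / ΔM = -12.4513 → C = 94.59°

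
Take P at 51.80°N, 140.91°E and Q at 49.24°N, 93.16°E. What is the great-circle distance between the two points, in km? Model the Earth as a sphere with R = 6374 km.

Haversine: a = sin²(Δφ/2)+cos φ₁ cos φ₂ sin²(Δλ/2) = 0.06664;  σ = 2·atan2(√a,√(1−a))
σ = 29.920° → d = Rσ = 6374·0.52221 = 3329 km

3329 km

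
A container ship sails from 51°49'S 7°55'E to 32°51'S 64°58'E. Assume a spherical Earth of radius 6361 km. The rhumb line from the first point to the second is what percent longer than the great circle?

2.0%

Great circle: σ = 0.7829 rad → d_gc = Rσ = 4980.3 km
Rhumb: Δφ = +0.3310, Δλ = +0.9957, Δψ = +0.4534, q = Δφ/Δψ = 0.7302 → d_rh = R√(Δφ²+q²Δλ²) = 5081.5 km
Excess = (5081.5 − 4980.3) / 4980.3 = 101.2 / 4980.3 = 2.03% ≈ 2.0%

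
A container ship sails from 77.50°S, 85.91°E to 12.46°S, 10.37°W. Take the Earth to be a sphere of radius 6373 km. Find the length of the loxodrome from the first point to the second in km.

9464 km

Rhumb course C = atan2(Δλ, Δψ) with Δψ = ln[tan(π/4+φ₂/2)/tan(π/4+φ₁/2)] = +1.9925, Δλ = -1.6804 → C = 319.86°
d = R·|Δφ| / |cos C| = 6373·1.13516 / 0.76443 = 9464 km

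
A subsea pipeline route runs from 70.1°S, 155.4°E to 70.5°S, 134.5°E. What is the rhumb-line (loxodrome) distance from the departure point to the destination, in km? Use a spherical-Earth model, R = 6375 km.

785 km

Rhumb course C = atan2(Δλ, Δψ) with Δψ = ln[tan(π/4+φ₂/2)/tan(π/4+φ₁/2)] = -0.0207, Δλ = -0.3648 → C = 266.75°
d = R·|Δφ| / |cos C| = 6375·0.00698 / 0.05669 = 785 km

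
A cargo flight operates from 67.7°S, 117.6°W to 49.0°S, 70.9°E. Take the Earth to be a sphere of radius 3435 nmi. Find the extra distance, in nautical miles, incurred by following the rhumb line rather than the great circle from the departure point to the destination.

1575 nmi

Great circle: cos σ = sin φ₁ sin φ₂ + cos φ₁ cos φ₂ cos Δλ,  σ = 1.1017 rad → d_gc = 3784.44 nmi
Rhumb line: Δψ = +0.6402, q = Δφ/Δψ = 0.5098, d_rh = R√(Δφ²+q²Δλ²) = 5359.90 nmi
Excess = 5359.90 − 3784.44 = 1575.46 ≈ 1575 nmi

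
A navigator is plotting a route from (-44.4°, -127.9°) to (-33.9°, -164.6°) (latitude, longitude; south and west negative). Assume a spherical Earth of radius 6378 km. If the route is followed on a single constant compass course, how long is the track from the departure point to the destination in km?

Rhumb course C = atan2(Δλ, Δψ) with Δψ = ln[tan(π/4+φ₂/2)/tan(π/4+φ₁/2)] = +0.2371, Δλ = -0.6405 → C = 290.31°
d = R·|Δφ| / |cos C| = 6378·0.18326 / 0.34712 = 3367 km

3367 km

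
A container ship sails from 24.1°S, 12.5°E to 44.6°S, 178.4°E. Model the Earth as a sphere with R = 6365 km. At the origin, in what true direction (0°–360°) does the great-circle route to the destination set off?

169.4°

θ = atan2( sin Δλ·cos φ₂ ,  cos φ₁ sin φ₂ − sin φ₁ cos φ₂ cos Δλ )
  = atan2(+0.1735, -0.9229) = 169.36°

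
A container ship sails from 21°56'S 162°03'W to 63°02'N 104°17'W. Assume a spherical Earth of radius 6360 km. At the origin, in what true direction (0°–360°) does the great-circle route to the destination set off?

θ = atan2( sin Δλ·cos φ₂ ,  cos φ₁ sin φ₂ − sin φ₁ cos φ₂ cos Δλ )
  = atan2(+0.3836, +0.9171) = 22.70°

22.7°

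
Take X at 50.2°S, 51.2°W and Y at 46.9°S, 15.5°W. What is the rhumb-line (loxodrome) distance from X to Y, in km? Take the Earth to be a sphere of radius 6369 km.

2651 km

Δψ = ln[tan(π/4+φ₂/2)/tan(π/4+φ₁/2)] = +0.0871;  Δφ = +0.0576 rad,  Δλ = +0.6231 rad
q = Δφ/Δψ = 0.6616
d = R·√(Δφ² + q²Δλ²) = 6369·0.41626 = 2651 km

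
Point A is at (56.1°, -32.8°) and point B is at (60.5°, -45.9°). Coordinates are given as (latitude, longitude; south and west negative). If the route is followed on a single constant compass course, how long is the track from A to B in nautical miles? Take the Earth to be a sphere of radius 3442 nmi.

Rhumb course C = atan2(Δλ, Δψ) with Δψ = ln[tan(π/4+φ₂/2)/tan(π/4+φ₁/2)] = +0.1464, Δλ = -0.2286 → C = 302.63°
d = R·|Δφ| / |cos C| = 3442·0.07679 / 0.53916 = 490 nmi

490 nmi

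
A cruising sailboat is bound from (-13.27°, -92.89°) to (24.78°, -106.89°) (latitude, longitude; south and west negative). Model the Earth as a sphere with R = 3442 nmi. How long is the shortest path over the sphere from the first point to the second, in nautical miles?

2429 nmi

cos σ = sin φ₁ sin φ₂ + cos φ₁ cos φ₂ cos Δλ
      = sin(-13.27°)sin(24.78°) + cos(-13.27°)cos(24.78°)cos(-14.00°) = 0.7612
σ = 40.428° → d = Rσ = 3442·0.70560 = 2429 nmi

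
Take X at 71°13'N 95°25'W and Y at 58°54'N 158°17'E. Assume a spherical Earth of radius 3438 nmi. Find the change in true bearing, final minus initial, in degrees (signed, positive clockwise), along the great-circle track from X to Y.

-101.2°

Initial bearing θ₁ = atan2(sin Δλ cos φ₂, cos φ₁ sin φ₂ − sin φ₁ cos φ₂ cos Δλ) = 309.79°
Final bearing θ₂ = (initial bearing from the destination back to the start) + 180° = 208.62°
Δθ = θ₂ − θ₁ = -101.2°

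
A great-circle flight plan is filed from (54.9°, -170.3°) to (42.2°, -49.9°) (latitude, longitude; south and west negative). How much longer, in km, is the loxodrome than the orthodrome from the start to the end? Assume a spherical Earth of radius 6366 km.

Great circle: cos σ = sin φ₁ sin φ₂ + cos φ₁ cos φ₂ cos Δλ,  σ = 1.2302 rad → d_gc = 7831.7 km
Rhumb line: Δψ = -0.3373, q = Δφ/Δψ = 0.6571, d_rh = R√(Δφ²+q²Δλ²) = 8902.9 km
Excess = 8902.9 − 7831.7 = 1071.2 ≈ 1071 km

1071 km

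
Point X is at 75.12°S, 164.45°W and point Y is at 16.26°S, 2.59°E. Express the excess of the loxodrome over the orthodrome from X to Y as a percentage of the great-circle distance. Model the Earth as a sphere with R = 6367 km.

Great circle: σ = 1.5404 rad → d_gc = Rσ = 9807.9 km
Rhumb: Δφ = +1.0273, Δλ = +2.9154, Δψ = +1.7480, q = Δφ/Δψ = 0.5877 → d_rh = R√(Δφ²+q²Δλ²) = 12719.5 km
Excess = (12719.5 − 9807.9) / 9807.9 = 2911.6 / 9807.9 = 29.69% ≈ 29.7%

29.7%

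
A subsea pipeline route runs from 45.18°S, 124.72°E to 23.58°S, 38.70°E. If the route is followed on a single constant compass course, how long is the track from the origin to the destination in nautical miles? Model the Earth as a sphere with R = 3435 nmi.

Δψ = ln[tan(π/4+φ₂/2)/tan(π/4+φ₁/2)] = +0.4621;  Δφ = +0.3770 rad,  Δλ = -1.5013 rad
q = Δφ/Δψ = 0.8158
d = R·√(Δφ² + q²Δλ²) = 3435·1.28142 = 4402 nmi

4402 nmi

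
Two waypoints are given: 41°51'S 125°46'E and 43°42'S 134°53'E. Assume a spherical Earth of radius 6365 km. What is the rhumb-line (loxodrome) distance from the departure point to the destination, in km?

Rhumb course C = atan2(Δλ, Δψ) with Δψ = ln[tan(π/4+φ₂/2)/tan(π/4+φ₁/2)] = -0.0440, Δλ = +0.1591 → C = 105.46°
d = R·|Δφ| / |cos C| = 6365·0.03229 / 0.26649 = 771 km

771 km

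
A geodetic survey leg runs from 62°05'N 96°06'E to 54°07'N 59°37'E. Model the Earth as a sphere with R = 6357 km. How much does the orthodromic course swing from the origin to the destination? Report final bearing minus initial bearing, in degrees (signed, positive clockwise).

-31.3°

Initial bearing θ₁ = atan2(sin Δλ cos φ₂, cos φ₁ sin φ₂ − sin φ₁ cos φ₂ cos Δλ) = 263.92°
Final bearing θ₂ = (initial bearing from the destination back to the start) + 180° = 232.59°
Δθ = θ₂ − θ₁ = -31.3°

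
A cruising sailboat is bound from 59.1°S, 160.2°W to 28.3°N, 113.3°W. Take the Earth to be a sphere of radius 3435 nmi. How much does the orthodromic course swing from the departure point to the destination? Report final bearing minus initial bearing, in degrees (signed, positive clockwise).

-18.1°

At departure: θ₁ = atan2(sin Δλ cos φ₂, cos φ₁ sin φ₂ − sin φ₁ cos φ₂ cos Δλ) = 40.24°
At arrival: θ₂ = atan2(sin Δλ cos φ₁, −cos φ₂ sin φ₁ + sin φ₂ cos φ₁ cos Δλ) = 22.13°
Δθ = θ₂ − θ₁ = -18.1°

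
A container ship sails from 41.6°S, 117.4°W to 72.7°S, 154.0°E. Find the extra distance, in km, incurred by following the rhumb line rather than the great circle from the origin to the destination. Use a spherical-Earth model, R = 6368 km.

439 km

Great circle: cos σ = sin φ₁ sin φ₂ + cos φ₁ cos φ₂ cos Δλ,  σ = 0.8772 rad → d_gc = 5585.9 km
Rhumb line: Δψ = -1.0832, q = Δφ/Δψ = 0.5011, d_rh = R√(Δφ²+q²Δλ²) = 6024.6 km
Excess = 6024.6 − 5585.9 = 438.7 ≈ 439 km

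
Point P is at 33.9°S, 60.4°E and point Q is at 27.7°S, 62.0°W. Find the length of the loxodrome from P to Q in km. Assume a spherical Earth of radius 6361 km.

Δψ = ln[tan(π/4+φ₂/2)/tan(π/4+φ₁/2)] = +0.1261;  Δφ = +0.1082 rad,  Δλ = -2.1363 rad
q = Δφ/Δψ = 0.8582
d = R·√(Δφ² + q²Δλ²) = 6361·1.83664 = 11683 km

11683 km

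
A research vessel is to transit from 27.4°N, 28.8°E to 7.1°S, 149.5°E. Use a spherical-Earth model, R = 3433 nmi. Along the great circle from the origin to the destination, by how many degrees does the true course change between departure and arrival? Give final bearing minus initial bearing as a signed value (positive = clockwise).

At departure: θ₁ = atan2(sin Δλ cos φ₂, cos φ₁ sin φ₂ − sin φ₁ cos φ₂ cos Δλ) = 81.77°
At arrival: θ₂ = atan2(sin Δλ cos φ₁, −cos φ₂ sin φ₁ + sin φ₂ cos φ₁ cos Δλ) = 117.69°
Δθ = θ₂ − θ₁ = +35.9°

+35.9°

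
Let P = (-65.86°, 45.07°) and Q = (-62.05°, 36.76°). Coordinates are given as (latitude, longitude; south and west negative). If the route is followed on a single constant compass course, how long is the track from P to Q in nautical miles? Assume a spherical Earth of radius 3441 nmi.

317 nmi

Rhumb course C = atan2(Δλ, Δψ) with Δψ = ln[tan(π/4+φ₂/2)/tan(π/4+φ₁/2)] = +0.1517, Δλ = -0.1450 → C = 316.29°
d = R·|Δφ| / |cos C| = 3441·0.06650 / 0.72282 = 317 nmi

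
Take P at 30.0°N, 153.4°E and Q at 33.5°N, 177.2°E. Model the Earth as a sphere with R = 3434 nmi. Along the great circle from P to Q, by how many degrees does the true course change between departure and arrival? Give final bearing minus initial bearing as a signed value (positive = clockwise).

+12.7°

At departure: θ₁ = atan2(sin Δλ cos φ₂, cos φ₁ sin φ₂ − sin φ₁ cos φ₂ cos Δλ) = 74.00°
At arrival: θ₂ = atan2(sin Δλ cos φ₁, −cos φ₂ sin φ₁ + sin φ₂ cos φ₁ cos Δλ) = 86.66°
Δθ = θ₂ − θ₁ = +12.7°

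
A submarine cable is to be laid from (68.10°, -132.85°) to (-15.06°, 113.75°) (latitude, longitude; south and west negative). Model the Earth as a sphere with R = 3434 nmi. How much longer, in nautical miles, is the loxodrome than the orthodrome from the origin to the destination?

432 nmi

Great circle: cos σ = sin φ₁ sin φ₂ + cos φ₁ cos φ₂ cos Δλ,  σ = 1.9651 rad → d_gc = 6748.0 nmi
Rhumb line: Δψ = -1.9085, q = Δφ/Δψ = 0.7605, d_rh = R√(Δφ²+q²Δλ²) = 7180.4 nmi
Excess = 7180.4 − 6748.0 = 432.4 ≈ 432 nmi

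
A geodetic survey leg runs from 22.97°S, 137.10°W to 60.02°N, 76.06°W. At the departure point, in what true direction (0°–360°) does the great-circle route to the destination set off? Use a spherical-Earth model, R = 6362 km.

26.1°

θ = atan2( sin Δλ·cos φ₂ ,  cos φ₁ sin φ₂ − sin φ₁ cos φ₂ cos Δλ )
  = atan2(+0.4372, +0.8919) = 26.11°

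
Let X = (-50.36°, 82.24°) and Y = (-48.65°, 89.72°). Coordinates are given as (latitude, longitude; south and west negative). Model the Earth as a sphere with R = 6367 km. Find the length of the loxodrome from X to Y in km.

Rhumb course C = atan2(Δλ, Δψ) with Δψ = ln[tan(π/4+φ₂/2)/tan(π/4+φ₁/2)] = +0.0460, Δλ = +0.1306 → C = 70.60°
d = R·|Δφ| / |cos C| = 6367·0.02985 / 0.33211 = 572 km

572 km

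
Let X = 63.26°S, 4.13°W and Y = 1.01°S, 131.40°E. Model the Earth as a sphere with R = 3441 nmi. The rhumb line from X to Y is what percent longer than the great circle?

12.3%

Great circle: σ = 1.8810 rad → d_gc = Rσ = 6472.7 nmi
Rhumb: Δφ = +1.0865, Δλ = +2.3654, Δψ = +1.4192, q = Δφ/Δψ = 0.7655 → d_rh = R√(Δφ²+q²Δλ²) = 7266.7 nmi
Excess = (7266.7 − 6472.7) / 6472.7 = 794.0 / 6472.7 = 12.27% ≈ 12.3%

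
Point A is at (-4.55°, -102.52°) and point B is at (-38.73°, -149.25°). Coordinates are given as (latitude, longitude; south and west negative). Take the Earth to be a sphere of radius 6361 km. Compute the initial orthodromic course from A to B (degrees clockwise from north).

N = sin Δλ·cos φ₂ = -0.5680;  D = cos φ₁ sin φ₂ − sin φ₁ cos φ₂ cos Δλ = -0.5813
initial course = atan2(N, D) = 224.34°

224.3°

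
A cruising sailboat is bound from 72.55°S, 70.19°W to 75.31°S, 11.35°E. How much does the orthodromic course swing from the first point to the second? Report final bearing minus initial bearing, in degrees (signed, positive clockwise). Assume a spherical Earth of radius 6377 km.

At departure: θ₁ = atan2(sin Δλ cos φ₂, cos φ₁ sin φ₂ − sin φ₁ cos φ₂ cos Δλ) = 135.41°
At arrival: θ₂ = atan2(sin Δλ cos φ₁, −cos φ₂ sin φ₁ + sin φ₂ cos φ₁ cos Δλ) = 56.11°
Δθ = θ₂ − θ₁ = -79.3°

-79.3°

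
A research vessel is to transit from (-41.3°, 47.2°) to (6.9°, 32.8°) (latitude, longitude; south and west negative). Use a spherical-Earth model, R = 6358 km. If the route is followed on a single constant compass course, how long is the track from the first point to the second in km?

5547 km

Δψ = ln[tan(π/4+φ₂/2)/tan(π/4+φ₁/2)] = +0.9135;  Δφ = +0.8412 rad,  Δλ = -0.2513 rad
q = Δφ/Δψ = 0.9209
d = R·√(Δφ² + q²Δλ²) = 6358·0.87250 = 5547 km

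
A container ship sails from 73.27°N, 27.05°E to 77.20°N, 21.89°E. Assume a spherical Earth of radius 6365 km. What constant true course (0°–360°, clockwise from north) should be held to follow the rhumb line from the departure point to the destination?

Δψ = ln[tan(π/4+φ₂/2)/tan(π/4+φ₁/2)] = +0.2707
Δλ = -0.0901 rad (taken the short way round)
course = atan2(Δλ, Δψ) = 341.60°

341.6°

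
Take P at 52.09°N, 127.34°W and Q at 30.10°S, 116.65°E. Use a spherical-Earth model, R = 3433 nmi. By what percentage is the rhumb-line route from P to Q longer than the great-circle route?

Great circle: σ = 2.2508 rad → d_gc = Rσ = 7727.0 nmi
Rhumb: Δφ = -1.4345, Δλ = -2.0248, Δψ = -1.6200, q = Δφ/Δψ = 0.8855 → d_rh = R√(Δφ²+q²Δλ²) = 7882.5 nmi
Excess = (7882.5 − 7727.0) / 7727.0 = 155.5 / 7727.0 = 2.01% ≈ 2.0%

2.0%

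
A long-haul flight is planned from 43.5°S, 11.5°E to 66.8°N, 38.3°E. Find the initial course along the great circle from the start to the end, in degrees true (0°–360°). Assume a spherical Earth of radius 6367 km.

11.1°

θ = atan2( sin Δλ·cos φ₂ ,  cos φ₁ sin φ₂ − sin φ₁ cos φ₂ cos Δλ )
  = atan2(+0.1776, +0.9088) = 11.06°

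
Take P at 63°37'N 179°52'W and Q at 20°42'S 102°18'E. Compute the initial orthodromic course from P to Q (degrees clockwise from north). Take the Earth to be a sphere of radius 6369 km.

250.0°

N = sin Δλ·cos φ₂ = -0.9144;  D = cos φ₁ sin φ₂ − sin φ₁ cos φ₂ cos Δλ = -0.3337
initial course = atan2(N, D) = 249.95°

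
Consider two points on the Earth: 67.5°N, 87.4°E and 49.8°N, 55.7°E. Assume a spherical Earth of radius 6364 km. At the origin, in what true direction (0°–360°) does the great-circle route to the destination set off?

θ = atan2( sin Δλ·cos φ₂ ,  cos φ₁ sin φ₂ − sin φ₁ cos φ₂ cos Δλ )
  = atan2(-0.3392, -0.2151) = 237.62°

237.6°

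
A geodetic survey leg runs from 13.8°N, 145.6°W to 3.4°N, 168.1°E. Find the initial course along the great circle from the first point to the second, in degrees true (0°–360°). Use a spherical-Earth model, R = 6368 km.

261.6°

N = sin Δλ·cos φ₂ = -0.7217;  D = cos φ₁ sin φ₂ − sin φ₁ cos φ₂ cos Δλ = -0.1069
initial course = atan2(N, D) = 261.57°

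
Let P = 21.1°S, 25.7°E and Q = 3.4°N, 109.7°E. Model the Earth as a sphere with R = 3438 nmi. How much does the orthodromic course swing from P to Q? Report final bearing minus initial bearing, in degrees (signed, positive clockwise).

Initial bearing θ₁ = atan2(sin Δλ cos φ₂, cos φ₁ sin φ₂ − sin φ₁ cos φ₂ cos Δλ) = 84.65°
Final bearing θ₂ = (initial bearing from the destination back to the start) + 180° = 68.52°
Δθ = θ₂ − θ₁ = -16.1°

-16.1°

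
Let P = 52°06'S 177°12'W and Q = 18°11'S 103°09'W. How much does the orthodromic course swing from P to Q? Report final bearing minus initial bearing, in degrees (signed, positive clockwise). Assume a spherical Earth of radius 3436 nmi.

-48.8°

At departure: θ₁ = atan2(sin Δλ cos φ₂, cos φ₁ sin φ₂ − sin φ₁ cos φ₂ cos Δλ) = 89.10°
At arrival: θ₂ = atan2(sin Δλ cos φ₁, −cos φ₂ sin φ₁ + sin φ₂ cos φ₁ cos Δλ) = 40.28°
Δθ = θ₂ − θ₁ = -48.8°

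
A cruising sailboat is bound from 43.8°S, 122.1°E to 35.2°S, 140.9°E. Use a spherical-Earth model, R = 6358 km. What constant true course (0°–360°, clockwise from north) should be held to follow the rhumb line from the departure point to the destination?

59.3°

Δψ = ln[tan(π/4+φ₂/2)/tan(π/4+φ₁/2)] = +0.1950
Δλ = +0.3281 rad (taken the short way round)
course = atan2(Δλ, Δψ) = 59.28°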